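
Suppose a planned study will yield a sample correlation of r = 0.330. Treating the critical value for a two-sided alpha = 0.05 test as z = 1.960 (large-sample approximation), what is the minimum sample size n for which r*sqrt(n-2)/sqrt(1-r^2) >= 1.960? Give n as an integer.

r√(n−2)/√(1−r²) ≥ 1.960  ⇔  n−2 ≥ (1.960)²·(1−r²)/r²
(1−r²)/r² = (1−0.108900)/0.108900 = 8.1827
n ≥ 2 + 3.8416·8.1827 = 2 + 31.4347 = 33.4347
⌈33.4347⌉ = 34

34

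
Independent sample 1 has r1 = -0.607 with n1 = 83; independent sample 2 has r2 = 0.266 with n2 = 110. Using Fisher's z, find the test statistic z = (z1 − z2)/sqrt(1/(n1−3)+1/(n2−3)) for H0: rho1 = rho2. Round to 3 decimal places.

z1 = atanh(-0.607) = -0.704157,  z2 = atanh(0.266) = 0.272554
SE = √(1/(n1−3) + 1/(n2−3)) = √(1/80 + 1/107) = √(0.0125000 + 0.0093458) = √0.0218458 = 0.147803
z = (z1 − z2)/SE = (-0.704157 − 0.272554) / 0.147803 = -0.976711 / 0.147803 = -6.608

-6.608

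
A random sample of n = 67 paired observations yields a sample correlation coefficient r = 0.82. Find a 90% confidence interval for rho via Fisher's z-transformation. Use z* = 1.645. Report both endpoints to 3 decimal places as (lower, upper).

(0.740, 0.877)

Fisher z: z_r = atanh(r) = ½·ln((1+0.82)/(1−0.82)) = 1.156817
SE(z) = 1/√(n−3) = 1/√64 = 0.125000
90% ⇒ z* = 1.645; margin = 1.645·0.125000 = 0.205625
CI on z-scale: (0.951192, 1.362442)
Back-transform: tanh(0.951192) = 0.740322, tanh(1.362442) = 0.876958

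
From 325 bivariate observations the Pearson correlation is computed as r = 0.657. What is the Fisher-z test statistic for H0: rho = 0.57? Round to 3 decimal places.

2.512

z_r = atanh(0.657) = 0.787517,  z_0 = atanh(0.57) = 0.647523
SE = 1/√(n−3) = 1/√322 = 0.055728
z = (z_r − z_0)/SE = (0.787517 − 0.647523) / 0.055728 = 0.139994 / 0.055728 = 2.512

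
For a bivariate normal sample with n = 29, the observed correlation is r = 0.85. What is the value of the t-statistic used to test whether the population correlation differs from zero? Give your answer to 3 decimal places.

t = r·√(n−2) / √(1−r²) with r = 0.85, n = 29
  = 0.85·√27 / √(1 − 0.7225)
  = 0.85·5.196152 / 0.526783
  = 4.416729 / 0.526783 = 8.384

8.384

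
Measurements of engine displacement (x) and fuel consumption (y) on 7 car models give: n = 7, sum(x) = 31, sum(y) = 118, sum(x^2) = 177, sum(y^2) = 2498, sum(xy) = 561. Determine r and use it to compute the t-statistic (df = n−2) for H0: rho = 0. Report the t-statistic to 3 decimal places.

0.628

S_xy = nΣxy − ΣxΣy = 7·561 − 31·118 = 3927 − 3658 = 269
S_xx = nΣx² − (Σx)² = 7·177 − 31² = 1239 − 961 = 278
S_yy = nΣy² − (Σy)² = 7·2498 − 118² = 17486 − 13924 = 3562
r = S_xy / √(S_xx·S_yy) = 269 / √(278·3562) = 269 / √990236 = 269 / 995.1060 = 0.2703
t = r·√(n−2)/√(1−r²) = 0.2703·√5 / √(1−0.073062) = 0.604409 / 0.962776 = 0.628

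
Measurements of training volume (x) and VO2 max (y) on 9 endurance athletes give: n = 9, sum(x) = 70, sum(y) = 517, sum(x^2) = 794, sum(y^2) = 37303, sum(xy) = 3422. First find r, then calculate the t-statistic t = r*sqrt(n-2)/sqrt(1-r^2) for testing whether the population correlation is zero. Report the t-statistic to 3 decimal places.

-1.278

Numerator: nΣxy − (Σx)(Σy) = 9·3422 − (70)(517) = -5392
Denominator: √[(nΣx²−(Σx)²)(nΣy²−(Σy)²)]
  nΣx²−(Σx)² = 9·794 − 4900 = 2246;  nΣy²−(Σy)² = 9·37303 − 267289 = 68438
  √(2246·68438) = √153711748 = 12398.0542
r = -5392 / 12398.0542 = -0.4349
t = r·√(n−2)/√(1−r²) = -0.4349·√7 / √(1−0.189138) = -1.150637 / 0.900479 = -1.278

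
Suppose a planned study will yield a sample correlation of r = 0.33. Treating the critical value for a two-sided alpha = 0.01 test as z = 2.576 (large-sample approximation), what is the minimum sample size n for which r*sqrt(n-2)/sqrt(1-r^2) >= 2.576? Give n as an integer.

Need r·√(n−2)/√(1−r²) ≥ 2.576
√(n−2) ≥ 2.576·√(1−0.1089) / 0.33 = 2.576·0.943981 / 0.33 = 7.3688
n−2 ≥ 54.2992  ⇒  n ≥ 56.2992
Smallest integer n = 57

57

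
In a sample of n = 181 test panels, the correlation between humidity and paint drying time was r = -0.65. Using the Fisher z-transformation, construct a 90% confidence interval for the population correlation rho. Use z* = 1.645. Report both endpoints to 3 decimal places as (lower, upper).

Fisher z: z_r = atanh(r) = ½·ln((1+(-0.65))/(1−(-0.65))) = -0.775299
SE(z) = 1/√(n−3) = 1/√178 = 0.074953
90% ⇒ z* = 1.645; margin = 1.645·0.074953 = 0.123298
CI on z-scale: (-0.898597, -0.652001)
Back-transform: tanh(-0.898597) = -0.715614, tanh(-0.652001) = -0.573015

(-0.716, -0.573)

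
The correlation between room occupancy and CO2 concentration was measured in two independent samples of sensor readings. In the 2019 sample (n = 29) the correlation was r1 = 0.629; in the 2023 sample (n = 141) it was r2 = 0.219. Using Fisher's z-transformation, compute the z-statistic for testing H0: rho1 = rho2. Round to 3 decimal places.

2.419

Fisher z-transforms: z1 = atanh(0.629) = 0.739760, z2 = atanh(0.219) = 0.222605; difference d = 0.517155
Var(d) = 1/26 + 1/138 = 0.0384615 + 0.0072464 = 0.0457079
z = d/√Var(d) = 0.517155 / √0.0457079 = 0.517155 / 0.213794 = 2.419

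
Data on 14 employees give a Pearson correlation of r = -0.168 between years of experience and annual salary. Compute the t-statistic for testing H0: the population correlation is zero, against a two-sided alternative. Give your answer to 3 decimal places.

-0.590

1 − r² = 1 − 0.028224 = 0.971776;  √(1−r²) = 0.985787
√(n−2) = √12 = 3.464102
t = r·√(n−2)/√(1−r²) = -0.168 · 3.464102 / 0.985787 = -0.590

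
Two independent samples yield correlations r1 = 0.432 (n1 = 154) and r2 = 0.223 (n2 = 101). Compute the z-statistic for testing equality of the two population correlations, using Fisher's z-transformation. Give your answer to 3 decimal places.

z1 = atanh(0.432) = 0.462353,  z2 = atanh(0.223) = 0.226811
SE = √(1/(n1−3) + 1/(n2−3)) = √(1/151 + 1/98) = √(0.0066225 + 0.0102041) = √0.0168266 = 0.129717
z = (z1 − z2)/SE = (0.462353 − 0.226811) / 0.129717 = 0.235542 / 0.129717 = 1.816

1.816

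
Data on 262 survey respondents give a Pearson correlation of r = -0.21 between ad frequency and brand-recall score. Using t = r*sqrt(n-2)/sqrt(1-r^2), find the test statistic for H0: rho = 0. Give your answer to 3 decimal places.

1 − r² = 1 − 0.0441 = 0.9559;  √(1−r²) = 0.977701
√(n−2) = √260 = 16.124515
t = r·√(n−2)/√(1−r²) = -0.21 · 16.124515 / 0.977701 = -3.463

-3.463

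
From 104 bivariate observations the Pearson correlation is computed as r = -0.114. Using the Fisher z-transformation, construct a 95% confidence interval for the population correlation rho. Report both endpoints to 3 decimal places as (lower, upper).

Fisher z: z_r = atanh(r) = ½·ln((1+(-0.114))/(1−(-0.114))) = -0.114498
SE(z) = 1/√(n−3) = 1/√101 = 0.099504
95% ⇒ z* = 1.960; margin = 1.960·0.099504 = 0.195028
CI on z-scale: (-0.309526, 0.080530)
Back-transform: tanh(-0.309526) = -0.300006, tanh(0.080530) = 0.080356

(-0.300, 0.080)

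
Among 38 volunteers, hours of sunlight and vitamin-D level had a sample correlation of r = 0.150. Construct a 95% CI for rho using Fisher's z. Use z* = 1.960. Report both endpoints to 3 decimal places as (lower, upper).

z_r = atanh(0.150) = 0.151140;  SE = 1/√(n−3) = 1/√35 = 0.169031
z-limits: 0.151140 ± 1.960·0.169031 = 0.151140 ± 0.331301 = [-0.180161, 0.482441]
ρ-limits: (tanh -0.180161, tanh 0.482441) = (-0.178, 0.448)

(-0.178, 0.448)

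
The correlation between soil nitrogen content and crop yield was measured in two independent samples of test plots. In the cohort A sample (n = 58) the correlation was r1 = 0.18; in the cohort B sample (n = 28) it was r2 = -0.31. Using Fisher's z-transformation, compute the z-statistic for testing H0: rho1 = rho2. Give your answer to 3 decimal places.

z1 = atanh(0.18) = 0.181983,  z2 = atanh(-0.31) = -0.320545
SE = √(1/(n1−3) + 1/(n2−3)) = √(1/55 + 1/25) = √(0.0181818 + 0.0400000) = √0.0581818 = 0.241209
z = (z1 − z2)/SE = (0.181983 − (-0.320545)) / 0.241209 = 0.502528 / 0.241209 = 2.083

2.083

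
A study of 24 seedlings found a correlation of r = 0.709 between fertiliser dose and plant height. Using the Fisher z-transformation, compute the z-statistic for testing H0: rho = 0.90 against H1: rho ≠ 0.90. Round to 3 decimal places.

-2.690

z_r = atanh(0.709) = 0.885170,  z_0 = atanh(0.90) = 1.472219
SE = 1/√(n−3) = 1/√21 = 0.218218
z = (z_r − z_0)/SE = (0.885170 − 1.472219) / 0.218218 = -0.587049 / 0.218218 = -2.690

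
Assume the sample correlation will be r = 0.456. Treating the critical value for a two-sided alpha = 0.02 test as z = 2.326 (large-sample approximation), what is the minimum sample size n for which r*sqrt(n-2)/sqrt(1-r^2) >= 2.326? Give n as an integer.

23

r√(n−2)/√(1−r²) ≥ 2.326  ⇔  n−2 ≥ (2.326)²·(1−r²)/r²
(1−r²)/r² = (1−0.207936)/0.207936 = 3.8092
n ≥ 2 + 5.410276·3.8092 = 2 + 20.6088 = 22.6088
⌈22.6088⌉ = 23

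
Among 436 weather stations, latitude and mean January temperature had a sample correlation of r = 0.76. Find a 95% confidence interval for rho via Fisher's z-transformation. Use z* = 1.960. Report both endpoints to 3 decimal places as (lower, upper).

(0.717, 0.797)

z_r = atanh(0.76) = 0.996215;  SE = 1/√(n−3) = 1/√433 = 0.048057
z-limits: 0.996215 ± 1.960·0.048057 = 0.996215 ± 0.094192 = [0.902023, 1.090407]
ρ-limits: (tanh 0.902023, tanh 1.090407) = (0.717, 0.797)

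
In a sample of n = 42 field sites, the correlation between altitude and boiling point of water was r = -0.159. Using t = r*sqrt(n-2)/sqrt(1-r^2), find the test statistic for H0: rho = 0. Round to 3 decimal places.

-1.019

t = r·√(n−2) / √(1−r²) with r = -0.159, n = 42
  = -0.159·√40 / √(1 − 0.025281)
  = -0.159·6.324555 / 0.987279
  = -1.005604 / 0.987279 = -1.019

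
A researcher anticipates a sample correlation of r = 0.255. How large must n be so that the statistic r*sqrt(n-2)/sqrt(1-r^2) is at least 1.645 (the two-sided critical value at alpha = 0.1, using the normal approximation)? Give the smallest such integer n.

r√(n−2)/√(1−r²) ≥ 1.645  ⇔  n−2 ≥ (1.645)²·(1−r²)/r²
(1−r²)/r² = (1−0.065025)/0.065025 = 14.3787
n ≥ 2 + 2.706025·14.3787 = 2 + 38.9091 = 40.9091
⌈40.9091⌉ = 41

41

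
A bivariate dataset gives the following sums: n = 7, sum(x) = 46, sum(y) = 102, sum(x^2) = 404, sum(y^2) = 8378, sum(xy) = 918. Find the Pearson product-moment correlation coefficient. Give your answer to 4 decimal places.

S_xy = nΣxy − ΣxΣy = 7·918 − 46·102 = 6426 − 4692 = 1734
S_xx = nΣx² − (Σx)² = 7·404 − 46² = 2828 − 2116 = 712
S_yy = nΣy² − (Σy)² = 7·8378 − 102² = 58646 − 10404 = 48242
r = S_xy / √(S_xx·S_yy) = 1734 / √(712·48242) = 1734 / √34348304 = 1734 / 5860.7426 = 0.2959

0.2959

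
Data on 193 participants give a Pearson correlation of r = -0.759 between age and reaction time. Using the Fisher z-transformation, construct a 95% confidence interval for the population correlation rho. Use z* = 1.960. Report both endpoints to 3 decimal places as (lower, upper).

(-0.813, -0.692)

z_r = atanh(-0.759) = -0.993852;  SE = 1/√(n−3) = 1/√190 = 0.072548
z-limits: -0.993852 ± 1.960·0.072548 = -0.993852 ± 0.142194 = [-1.136046, -0.851658]
ρ-limits: (tanh -1.136046, tanh -0.851658) = (-0.813, -0.692)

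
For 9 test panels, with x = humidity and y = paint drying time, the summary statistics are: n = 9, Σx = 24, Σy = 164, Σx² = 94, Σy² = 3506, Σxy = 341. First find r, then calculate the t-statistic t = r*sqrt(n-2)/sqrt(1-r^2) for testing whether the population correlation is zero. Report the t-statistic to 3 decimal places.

-3.225

S_xy = nΣxy − ΣxΣy = 9·341 − 24·164 = 3069 − 3936 = -867
S_xx = nΣx² − (Σx)² = 9·94 − 24² = 846 − 576 = 270
S_yy = nΣy² − (Σy)² = 9·3506 − 164² = 31554 − 26896 = 4658
r = S_xy / √(S_xx·S_yy) = -867 / √(270·4658) = -867 / √1257660 = -867 / 1121.4544 = -0.7731
t = r·√(n−2)/√(1−r²) = -0.7731·√7 / √(1−0.597684) = -2.045430 / 0.634284 = -3.225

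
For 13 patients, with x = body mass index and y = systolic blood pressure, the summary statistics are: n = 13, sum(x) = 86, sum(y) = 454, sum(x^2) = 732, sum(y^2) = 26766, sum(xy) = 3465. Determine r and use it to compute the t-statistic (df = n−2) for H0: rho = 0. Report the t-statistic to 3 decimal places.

S_xy = nΣxy − ΣxΣy = 13·3465 − 86·454 = 45045 − 39044 = 6001
S_xx = nΣx² − (Σx)² = 13·732 − 86² = 9516 − 7396 = 2120
S_yy = nΣy² − (Σy)² = 13·26766 − 454² = 347958 − 206116 = 141842
r = S_xy / √(S_xx·S_yy) = 6001 / √(2120·141842) = 6001 / √300705040 = 6001 / 17340.8489 = 0.3461
t = r·√(n−2)/√(1−r²) = 0.3461·√11 / √(1−0.119785) = 1.147884 / 0.938198 = 1.223

1.223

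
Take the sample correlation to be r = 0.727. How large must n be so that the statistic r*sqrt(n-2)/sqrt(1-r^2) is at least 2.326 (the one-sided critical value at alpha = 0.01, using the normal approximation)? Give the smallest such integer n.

7

r√(n−2)/√(1−r²) ≥ 2.326  ⇔  n−2 ≥ (2.326)²·(1−r²)/r²
(1−r²)/r² = (1−0.528529)/0.528529 = 0.8920
n ≥ 2 + 5.410276·0.8920 = 2 + 4.8260 = 6.8260
⌈6.8260⌉ = 7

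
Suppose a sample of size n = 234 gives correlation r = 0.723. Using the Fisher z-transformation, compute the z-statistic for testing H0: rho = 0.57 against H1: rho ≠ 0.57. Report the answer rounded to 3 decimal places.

4.049

Fisher z: atanh(0.723) = 0.913902, atanh(0.57) = 0.647523
z = (z_r − z_0)·√(n−3) = (0.913902 − 0.647523)·√231 = 0.266379 · 15.198684 = 4.049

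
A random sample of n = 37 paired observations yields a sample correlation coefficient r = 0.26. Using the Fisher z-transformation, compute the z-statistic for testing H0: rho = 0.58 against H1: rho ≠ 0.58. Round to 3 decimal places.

-2.311

z_r = atanh(0.26) = 0.266108,  z_0 = atanh(0.58) = 0.662463
SE = 1/√(n−3) = 1/√34 = 0.171499
z = (z_r − z_0)/SE = (0.266108 − 0.662463) / 0.171499 = -0.396355 / 0.171499 = -2.311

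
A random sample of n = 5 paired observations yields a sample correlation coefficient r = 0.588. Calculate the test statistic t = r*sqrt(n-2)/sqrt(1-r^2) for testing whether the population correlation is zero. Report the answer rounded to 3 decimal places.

1 − r² = 1 − 0.345744 = 0.654256;  √(1−r²) = 0.808861
√(n−2) = √3 = 1.732051
t = r·√(n−2)/√(1−r²) = 0.588 · 1.732051 / 0.808861 = 1.259

1.259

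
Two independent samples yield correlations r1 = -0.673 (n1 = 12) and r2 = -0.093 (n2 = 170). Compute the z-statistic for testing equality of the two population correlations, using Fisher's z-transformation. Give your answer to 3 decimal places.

Fisher z-transforms: z1 = atanh(-0.673) = -0.816207, z2 = atanh(-0.093) = -0.093270; difference d = -0.722937
Var(d) = 1/9 + 1/167 = 0.1111111 + 0.0059880 = 0.1170991
z = d/√Var(d) = -0.722937 / √0.1170991 = -0.722937 / 0.342197 = -2.113

-2.113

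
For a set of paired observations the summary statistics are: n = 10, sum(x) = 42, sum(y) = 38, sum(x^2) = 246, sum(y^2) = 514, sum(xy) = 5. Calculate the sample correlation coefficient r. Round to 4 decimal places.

Numerator: nΣxy − (Σx)(Σy) = 10·5 − (42)(38) = -1546
Denominator: √[(nΣx²−(Σx)²)(nΣy²−(Σy)²)]
  nΣx²−(Σx)² = 10·246 − 1764 = 696;  nΣy²−(Σy)² = 10·514 − 1444 = 3696
  √(696·3696) = √2572416 = 1603.8753
r = -1546 / 1603.8753 = -0.9639

-0.9639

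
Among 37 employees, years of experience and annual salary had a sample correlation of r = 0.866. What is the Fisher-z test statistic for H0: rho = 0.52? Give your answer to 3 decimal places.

4.318

Fisher z: atanh(0.866) = 1.316856, atanh(0.52) = 0.576340
z = (z_r − z_0)·√(n−3) = (1.316856 − 0.576340)·√34 = 0.740516 · 5.830952 = 4.318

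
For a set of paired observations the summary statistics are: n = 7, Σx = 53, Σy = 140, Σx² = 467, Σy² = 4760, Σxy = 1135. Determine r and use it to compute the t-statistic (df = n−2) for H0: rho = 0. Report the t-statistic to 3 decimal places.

0.478

S_xy = nΣxy − ΣxΣy = 7·1135 − 53·140 = 7945 − 7420 = 525
S_xx = nΣx² − (Σx)² = 7·467 − 53² = 3269 − 2809 = 460
S_yy = nΣy² − (Σy)² = 7·4760 − 140² = 33320 − 19600 = 13720
r = S_xy / √(S_xx·S_yy) = 525 / √(460·13720) = 525 / √6311200 = 525 / 2512.2102 = 0.2090
t = r·√(n−2)/√(1−r²) = 0.2090·√5 / √(1−0.043681) = 0.467338 / 0.977916 = 0.478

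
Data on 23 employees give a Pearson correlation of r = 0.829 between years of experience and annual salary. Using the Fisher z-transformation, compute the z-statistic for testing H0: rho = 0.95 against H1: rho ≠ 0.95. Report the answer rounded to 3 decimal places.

-2.893

z_r = atanh(0.829) = 1.184931,  z_0 = atanh(0.95) = 1.831781
SE = 1/√(n−3) = 1/√20 = 0.223607
z = (z_r − z_0)/SE = (1.184931 − 1.831781) / 0.223607 = -0.646850 / 0.223607 = -2.893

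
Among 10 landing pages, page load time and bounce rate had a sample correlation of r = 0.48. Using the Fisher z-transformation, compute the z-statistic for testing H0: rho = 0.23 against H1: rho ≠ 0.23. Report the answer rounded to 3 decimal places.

0.764

Fisher z: atanh(0.48) = 0.522984, atanh(0.23) = 0.234189
z = (z_r − z_0)·√(n−3) = (0.522984 − 0.234189)·√7 = 0.288795 · 2.645751 = 0.764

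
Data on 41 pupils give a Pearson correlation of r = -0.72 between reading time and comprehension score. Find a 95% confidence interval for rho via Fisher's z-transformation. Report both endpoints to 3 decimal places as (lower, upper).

(-0.841, -0.530)

z_r = atanh(-0.72) = -0.907645;  SE = 1/√(n−3) = 1/√38 = 0.162221
z-limits: -0.907645 ± 1.960·0.162221 = -0.907645 ± 0.317953 = [-1.225598, -0.589692]
ρ-limits: (tanh -1.225598, tanh -0.589692) = (-0.841, -0.530)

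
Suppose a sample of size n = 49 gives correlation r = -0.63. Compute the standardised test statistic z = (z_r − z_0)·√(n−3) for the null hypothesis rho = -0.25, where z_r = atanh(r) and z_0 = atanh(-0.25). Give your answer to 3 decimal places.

-3.296

Fisher z: atanh(-0.63) = -0.741416, atanh(-0.25) = -0.255413
z = (z_r − z_0)·√(n−3) = (-0.741416 − (-0.255413))·√46 = -0.486003 · 6.782330 = -3.296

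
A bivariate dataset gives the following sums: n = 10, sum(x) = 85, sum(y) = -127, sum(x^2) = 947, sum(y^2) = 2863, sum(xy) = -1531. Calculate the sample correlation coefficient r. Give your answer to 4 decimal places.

-0.8523

Numerator: nΣxy − (Σx)(Σy) = 10·(-1531) − (85)(-127) = -4515
Denominator: √[(nΣx²−(Σx)²)(nΣy²−(Σy)²)]
  nΣx²−(Σx)² = 10·947 − 7225 = 2245;  nΣy²−(Σy)² = 10·2863 − 16129 = 12501
  √(2245·12501) = √28064745 = 5297.6169
r = -4515 / 5297.6169 = -0.8523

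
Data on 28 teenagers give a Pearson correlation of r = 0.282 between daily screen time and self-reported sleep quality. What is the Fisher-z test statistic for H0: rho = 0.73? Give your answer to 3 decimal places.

-3.194

z_r = atanh(0.282) = 0.289854,  z_0 = atanh(0.73) = 0.928727
SE = 1/√(n−3) = 1/√25 = 0.200000
z = (z_r − z_0)/SE = (0.289854 − 0.928727) / 0.200000 = -0.638873 / 0.200000 = -3.194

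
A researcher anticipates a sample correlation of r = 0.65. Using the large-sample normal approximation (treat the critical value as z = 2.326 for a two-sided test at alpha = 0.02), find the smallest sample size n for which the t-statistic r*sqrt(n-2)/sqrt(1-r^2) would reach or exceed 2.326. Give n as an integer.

10

Need r·√(n−2)/√(1−r²) ≥ 2.326
√(n−2) ≥ 2.326·√(1−0.4225) / 0.65 = 2.326·0.759934 / 0.65 = 2.7194
n−2 ≥ 7.3951  ⇒  n ≥ 9.3951
Smallest integer n = 10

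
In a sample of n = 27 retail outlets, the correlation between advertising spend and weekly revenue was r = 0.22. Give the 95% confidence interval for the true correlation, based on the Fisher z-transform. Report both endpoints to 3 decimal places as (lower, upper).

(-0.175, 0.554)

Fisher z: z_r = atanh(r) = ½·ln((1+0.22)/(1−0.22)) = 0.223656
SE(z) = 1/√(n−3) = 1/√24 = 0.204124
95% ⇒ z* = 1.960; margin = 1.960·0.204124 = 0.400083
CI on z-scale: (-0.176427, 0.623739)
Back-transform: tanh(-0.176427) = -0.174619, tanh(0.623739) = 0.553726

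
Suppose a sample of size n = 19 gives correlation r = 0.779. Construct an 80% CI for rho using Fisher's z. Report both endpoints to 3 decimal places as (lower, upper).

(0.618, 0.877)

Fisher z: z_r = atanh(r) = ½·ln((1+0.779)/(1−0.779)) = 1.042822
SE(z) = 1/√(n−3) = 1/√16 = 0.250000
80% ⇒ z* = 1.282; margin = 1.282·0.250000 = 0.320500
CI on z-scale: (0.722322, 1.363322)
Back-transform: tanh(0.722322) = 0.618346, tanh(1.363322) = 0.877161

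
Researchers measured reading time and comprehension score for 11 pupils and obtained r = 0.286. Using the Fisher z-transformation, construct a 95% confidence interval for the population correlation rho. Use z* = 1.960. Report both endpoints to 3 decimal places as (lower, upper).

Fisher z: z_r = atanh(r) = ½·ln((1+0.286)/(1−0.286)) = 0.294204
SE(z) = 1/√(n−3) = 1/√8 = 0.353553
95% ⇒ z* = 1.960; margin = 1.960·0.353553 = 0.692964
CI on z-scale: (-0.398760, 0.987168)
Back-transform: tanh(-0.398760) = -0.378887, tanh(0.987168) = 0.756152

(-0.379, 0.756)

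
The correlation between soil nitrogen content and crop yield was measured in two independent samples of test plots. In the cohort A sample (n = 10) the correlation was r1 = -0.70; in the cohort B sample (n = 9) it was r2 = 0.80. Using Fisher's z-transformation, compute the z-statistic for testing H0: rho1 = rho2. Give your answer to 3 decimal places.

z1 = atanh(-0.70) = -0.867301,  z2 = atanh(0.80) = 1.098612
SE = √(1/(n1−3) + 1/(n2−3)) = √(1/7 + 1/6) = √(0.1428571 + 0.1666667) = √0.3095238 = 0.556349
z = (z1 − z2)/SE = (-0.867301 − 1.098612) / 0.556349 = -1.965913 / 0.556349 = -3.534

-3.534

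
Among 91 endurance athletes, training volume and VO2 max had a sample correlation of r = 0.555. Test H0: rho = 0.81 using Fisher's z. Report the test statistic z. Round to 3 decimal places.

z_r = atanh(0.555) = 0.625578,  z_0 = atanh(0.81) = 1.127029
SE = 1/√(n−3) = 1/√88 = 0.106600
z = (z_r − z_0)/SE = (0.625578 − 1.127029) / 0.106600 = -0.501451 / 0.106600 = -4.704

-4.704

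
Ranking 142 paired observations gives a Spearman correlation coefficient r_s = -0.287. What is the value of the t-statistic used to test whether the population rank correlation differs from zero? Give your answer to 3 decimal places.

-3.545

1 − r_s² = 1 − 0.082369 = 0.917631;  √(1−r_s²) = 0.957931
√(n−2) = √140 = 11.832160
t = r_s·√(n−2)/√(1−r_s²) = -0.287 · 11.832160 / 0.957931 = -3.545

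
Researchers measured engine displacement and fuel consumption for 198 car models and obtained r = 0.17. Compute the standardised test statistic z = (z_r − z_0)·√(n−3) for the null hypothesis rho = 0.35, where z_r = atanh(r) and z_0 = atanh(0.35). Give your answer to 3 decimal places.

-2.706

z_r = atanh(0.17) = 0.171667,  z_0 = atanh(0.35) = 0.365444
SE = 1/√(n−3) = 1/√195 = 0.071611
z = (z_r − z_0)/SE = (0.171667 − 0.365444) / 0.071611 = -0.193777 / 0.071611 = -2.706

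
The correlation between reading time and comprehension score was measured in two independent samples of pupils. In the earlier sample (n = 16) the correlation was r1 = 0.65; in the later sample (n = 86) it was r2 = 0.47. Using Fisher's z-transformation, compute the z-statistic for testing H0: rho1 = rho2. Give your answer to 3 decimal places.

0.889

z1 = atanh(0.65) = 0.775299,  z2 = atanh(0.47) = 0.510070
SE = √(1/(n1−3) + 1/(n2−3)) = √(1/13 + 1/83) = √(0.0769231 + 0.0120482) = √0.0889713 = 0.298281
z = (z1 − z2)/SE = (0.775299 − 0.510070) / 0.298281 = 0.265229 / 0.298281 = 0.889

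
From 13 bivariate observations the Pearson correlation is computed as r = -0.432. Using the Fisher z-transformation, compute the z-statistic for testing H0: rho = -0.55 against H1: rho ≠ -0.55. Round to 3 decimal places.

0.493

Fisher z: atanh(-0.432) = -0.462353, atanh(-0.55) = -0.618381
z = (z_r − z_0)·√(n−3) = (-0.462353 − (-0.618381))·√10 = 0.156028 · 3.162278 = 0.493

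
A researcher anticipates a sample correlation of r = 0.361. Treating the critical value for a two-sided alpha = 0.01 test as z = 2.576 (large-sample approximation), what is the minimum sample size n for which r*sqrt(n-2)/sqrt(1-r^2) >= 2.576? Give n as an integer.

r√(n−2)/√(1−r²) ≥ 2.576  ⇔  n−2 ≥ (2.576)²·(1−r²)/r²
(1−r²)/r² = (1−0.130321)/0.130321 = 6.6734
n ≥ 2 + 6.635776·6.6734 = 2 + 44.2832 = 46.2832
⌈46.2832⌉ = 47

47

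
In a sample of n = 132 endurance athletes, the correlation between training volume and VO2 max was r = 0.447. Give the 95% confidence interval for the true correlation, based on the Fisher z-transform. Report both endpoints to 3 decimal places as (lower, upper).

(0.299, 0.574)

z_r = atanh(0.447) = 0.480945;  SE = 1/√(n−3) = 1/√129 = 0.088045
z-limits: 0.480945 ± 1.960·0.088045 = 0.480945 ± 0.172568 = [0.308377, 0.653513]
ρ-limits: (tanh 0.308377, tanh 0.653513) = (0.299, 0.574)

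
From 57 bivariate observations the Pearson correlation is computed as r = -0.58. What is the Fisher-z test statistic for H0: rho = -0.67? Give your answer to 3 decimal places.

Fisher z: atanh(-0.58) = -0.662463, atanh(-0.67) = -0.810743
z = (z_r − z_0)·√(n−3) = (-0.662463 − (-0.810743))·√54 = 0.148280 · 7.348469 = 1.090

1.090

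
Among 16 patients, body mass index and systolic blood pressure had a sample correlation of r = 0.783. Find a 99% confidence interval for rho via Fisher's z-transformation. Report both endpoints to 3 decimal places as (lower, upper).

(0.326, 0.943)

z_r = atanh(0.783) = 1.053078;  SE = 1/√(n−3) = 1/√13 = 0.277350
z-limits: 1.053078 ± 2.576·0.277350 = 1.053078 ± 0.714454 = [0.338624, 1.767532]
ρ-limits: (tanh 0.338624, tanh 1.767532) = (0.326, 0.943)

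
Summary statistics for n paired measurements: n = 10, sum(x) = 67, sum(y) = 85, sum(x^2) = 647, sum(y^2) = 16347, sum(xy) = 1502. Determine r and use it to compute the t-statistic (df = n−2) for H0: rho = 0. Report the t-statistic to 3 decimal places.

Numerator: nΣxy − (Σx)(Σy) = 10·1502 − (67)(85) = 9325
Denominator: √[(nΣx²−(Σx)²)(nΣy²−(Σy)²)]
  nΣx²−(Σx)² = 10·647 − 4489 = 1981;  nΣy²−(Σy)² = 10·16347 − 7225 = 156245
  √(1981·156245) = √309521345 = 17593.2187
r = 9325 / 17593.2187 = 0.5300
t = r·√(n−2)/√(1−r²) = 0.5300·√8 / √(1−0.280900) = 1.499066 / 0.847998 = 1.768

1.768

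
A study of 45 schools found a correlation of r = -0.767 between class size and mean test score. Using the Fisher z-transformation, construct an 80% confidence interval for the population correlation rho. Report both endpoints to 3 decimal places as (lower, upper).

(-0.837, -0.672)

z_r = atanh(-0.767) = -1.013000;  SE = 1/√(n−3) = 1/√42 = 0.154303
z-limits: -1.013000 ± 1.282·0.154303 = -1.013000 ± 0.197816 = [-1.210816, -0.815184]
ρ-limits: (tanh -1.210816, tanh -0.815184) = (-0.837, -0.672)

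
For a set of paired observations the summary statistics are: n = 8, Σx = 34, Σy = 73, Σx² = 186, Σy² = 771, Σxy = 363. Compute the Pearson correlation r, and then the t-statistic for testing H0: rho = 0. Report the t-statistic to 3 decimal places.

3.261

S_xy = nΣxy − ΣxΣy = 8·363 − 34·73 = 2904 − 2482 = 422
S_xx = nΣx² − (Σx)² = 8·186 − 34² = 1488 − 1156 = 332
S_yy = nΣy² − (Σy)² = 8·771 − 73² = 6168 − 5329 = 839
r = S_xy / √(S_xx·S_yy) = 422 / √(332·839) = 422 / √278548 = 422 / 527.7765 = 0.7996
t = r·√(n−2)/√(1−r²) = 0.7996·√6 / √(1−0.639360) = 1.958612 / 0.600533 = 3.261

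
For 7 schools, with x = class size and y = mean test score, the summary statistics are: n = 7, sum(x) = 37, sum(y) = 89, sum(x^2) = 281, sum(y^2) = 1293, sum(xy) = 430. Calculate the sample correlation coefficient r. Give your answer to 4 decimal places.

-0.3443

S_xy = nΣxy − ΣxΣy = 7·430 − 37·89 = 3010 − 3293 = -283
S_xx = nΣx² − (Σx)² = 7·281 − 37² = 1967 − 1369 = 598
S_yy = nΣy² − (Σy)² = 7·1293 − 89² = 9051 − 7921 = 1130
r = S_xy / √(S_xx·S_yy) = -283 / √(598·1130) = -283 / √675740 = -283 / 822.0341 = -0.3443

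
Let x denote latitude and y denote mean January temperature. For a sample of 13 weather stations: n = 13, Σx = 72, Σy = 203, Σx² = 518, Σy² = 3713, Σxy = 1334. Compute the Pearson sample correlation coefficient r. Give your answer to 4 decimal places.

0.8241

Numerator: nΣxy − (Σx)(Σy) = 13·1334 − (72)(203) = 2726
Denominator: √[(nΣx²−(Σx)²)(nΣy²−(Σy)²)]
  nΣx²−(Σx)² = 13·518 − 5184 = 1550;  nΣy²−(Σy)² = 13·3713 − 41209 = 7060
  √(1550·7060) = √10943000 = 3308.0206
r = 2726 / 3308.0206 = 0.8241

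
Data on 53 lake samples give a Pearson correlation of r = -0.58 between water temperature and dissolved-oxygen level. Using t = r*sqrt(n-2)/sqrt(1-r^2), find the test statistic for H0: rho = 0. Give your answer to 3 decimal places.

1 − r² = 1 − 0.3364 = 0.6636;  √(1−r²) = 0.814616
√(n−2) = √51 = 7.141428
t = r·√(n−2)/√(1−r²) = -0.58 · 7.141428 / 0.814616 = -5.085

-5.085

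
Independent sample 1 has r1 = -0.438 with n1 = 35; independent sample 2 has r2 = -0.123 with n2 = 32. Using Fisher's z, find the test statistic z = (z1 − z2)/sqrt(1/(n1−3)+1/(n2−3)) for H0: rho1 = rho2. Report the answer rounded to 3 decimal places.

-1.350

Fisher z-transforms: z1 = atanh(-0.438) = -0.469753, z2 = atanh(-0.123) = -0.123626; difference d = -0.346127
Var(d) = 1/32 + 1/29 = 0.0312500 + 0.0344828 = 0.0657328
z = d/√Var(d) = -0.346127 / √0.0657328 = -0.346127 / 0.256384 = -1.350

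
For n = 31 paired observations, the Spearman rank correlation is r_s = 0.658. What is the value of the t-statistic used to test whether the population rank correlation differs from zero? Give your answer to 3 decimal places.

4.706

t = r_s·√(n−2) / √(1−r_s²) with r_s = 0.658, n = 31
  = 0.658·√29 / √(1 − 0.432964)
  = 0.658·5.385165 / 0.753018
  = 3.543439 / 0.753018 = 4.706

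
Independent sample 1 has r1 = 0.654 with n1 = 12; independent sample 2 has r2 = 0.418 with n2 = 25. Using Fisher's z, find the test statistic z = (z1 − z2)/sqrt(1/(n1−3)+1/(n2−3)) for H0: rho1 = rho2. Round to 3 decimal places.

0.852

z1 = atanh(0.654) = 0.782257,  z2 = atanh(0.418) = 0.445266
SE = √(1/(n1−3) + 1/(n2−3)) = √(1/9 + 1/22) = √(0.1111111 + 0.0454545) = √0.1565656 = 0.395684
z = (z1 − z2)/SE = (0.782257 − 0.445266) / 0.395684 = 0.336991 / 0.395684 = 0.852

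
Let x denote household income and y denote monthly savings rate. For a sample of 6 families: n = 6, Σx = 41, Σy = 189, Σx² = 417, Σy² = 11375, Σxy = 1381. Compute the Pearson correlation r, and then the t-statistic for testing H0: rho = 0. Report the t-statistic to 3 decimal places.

Numerator: nΣxy − (Σx)(Σy) = 6·1381 − (41)(189) = 537
Denominator: √[(nΣx²−(Σx)²)(nΣy²−(Σy)²)]
  nΣx²−(Σx)² = 6·417 − 1681 = 821;  nΣy²−(Σy)² = 6·11375 − 35721 = 32529
  √(821·32529) = √26706309 = 5167.8147
r = 537 / 5167.8147 = 0.1039
t = r·√(n−2)/√(1−r²) = 0.1039·√4 / √(1−0.010795) = 0.207800 / 0.994588 = 0.209

0.209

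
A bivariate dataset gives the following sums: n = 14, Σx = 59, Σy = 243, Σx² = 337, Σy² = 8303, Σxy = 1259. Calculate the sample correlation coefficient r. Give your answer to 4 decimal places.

Numerator: nΣxy − (Σx)(Σy) = 14·1259 − (59)(243) = 3289
Denominator: √[(nΣx²−(Σx)²)(nΣy²−(Σy)²)]
  nΣx²−(Σx)² = 14·337 − 3481 = 1237;  nΣy²−(Σy)² = 14·8303 − 59049 = 57193
  √(1237·57193) = √70747741 = 8411.1676
r = 3289 / 8411.1676 = 0.3910

0.3910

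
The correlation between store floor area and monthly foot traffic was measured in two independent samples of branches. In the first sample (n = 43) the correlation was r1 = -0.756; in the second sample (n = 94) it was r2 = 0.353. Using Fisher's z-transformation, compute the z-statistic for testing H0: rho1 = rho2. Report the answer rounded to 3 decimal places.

Fisher z-transforms: z1 = atanh(-0.756) = -0.986813, z2 = atanh(0.353) = 0.368867; difference d = -1.355680
Var(d) = 1/40 + 1/91 = 0.0250000 + 0.0109890 = 0.0359890
z = d/√Var(d) = -1.355680 / √0.0359890 = -1.355680 / 0.189708 = -7.146

-7.146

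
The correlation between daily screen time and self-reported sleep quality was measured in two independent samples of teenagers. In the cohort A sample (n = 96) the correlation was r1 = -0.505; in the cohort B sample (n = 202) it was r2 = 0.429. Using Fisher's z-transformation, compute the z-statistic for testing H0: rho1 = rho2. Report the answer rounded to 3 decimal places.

z1 = atanh(-0.505) = -0.555995,  z2 = atanh(0.429) = 0.458670
SE = √(1/(n1−3) + 1/(n2−3)) = √(1/93 + 1/199) = √(0.0107527 + 0.0050251) = √0.0157778 = 0.125610
z = (z1 − z2)/SE = (-0.555995 − 0.458670) / 0.125610 = -1.014665 / 0.125610 = -8.078

-8.078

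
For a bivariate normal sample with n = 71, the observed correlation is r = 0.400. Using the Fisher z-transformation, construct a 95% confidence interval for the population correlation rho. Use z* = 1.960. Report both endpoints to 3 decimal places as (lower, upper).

(0.184, 0.579)

z_r = atanh(0.400) = 0.423649;  SE = 1/√(n−3) = 1/√68 = 0.121268
z-limits: 0.423649 ± 1.960·0.121268 = 0.423649 ± 0.237685 = [0.185964, 0.661334]
ρ-limits: (tanh 0.185964, tanh 0.661334) = (0.184, 0.579)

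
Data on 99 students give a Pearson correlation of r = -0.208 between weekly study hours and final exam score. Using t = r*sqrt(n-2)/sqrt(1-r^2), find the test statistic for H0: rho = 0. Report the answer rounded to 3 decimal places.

-2.094

t = r·√(n−2) / √(1−r²) with r = -0.208, n = 99
  = -0.208·√97 / √(1 − 0.043264)
  = -0.208·9.848858 / 0.978129
  = -2.048562 / 0.978129 = -2.094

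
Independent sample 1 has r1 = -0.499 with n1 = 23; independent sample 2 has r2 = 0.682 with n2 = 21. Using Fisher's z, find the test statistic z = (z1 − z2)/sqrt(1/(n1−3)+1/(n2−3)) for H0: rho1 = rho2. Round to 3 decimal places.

-4.250

z1 = atanh(-0.499) = -0.547974,  z2 = atanh(0.682) = 0.832844
SE = √(1/(n1−3) + 1/(n2−3)) = √(1/20 + 1/18) = √(0.0500000 + 0.0555556) = √0.1055556 = 0.324893
z = (z1 − z2)/SE = (-0.547974 − 0.832844) / 0.324893 = -1.380818 / 0.324893 = -4.250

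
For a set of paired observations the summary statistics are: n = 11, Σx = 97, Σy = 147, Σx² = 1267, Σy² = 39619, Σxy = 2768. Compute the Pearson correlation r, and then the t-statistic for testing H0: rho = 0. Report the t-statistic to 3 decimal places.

S_xy = nΣxy − ΣxΣy = 11·2768 − 97·147 = 30448 − 14259 = 16189
S_xx = nΣx² − (Σx)² = 11·1267 − 97² = 13937 − 9409 = 4528
S_yy = nΣy² − (Σy)² = 11·39619 − 147² = 435809 − 21609 = 414200
r = S_xy / √(S_xx·S_yy) = 16189 / √(4528·414200) = 16189 / √1875497600 = 16189 / 43307.0156 = 0.3738
t = r·√(n−2)/√(1−r²) = 0.3738·√9 / √(1−0.139726) = 1.121400 / 0.927510 = 1.209

1.209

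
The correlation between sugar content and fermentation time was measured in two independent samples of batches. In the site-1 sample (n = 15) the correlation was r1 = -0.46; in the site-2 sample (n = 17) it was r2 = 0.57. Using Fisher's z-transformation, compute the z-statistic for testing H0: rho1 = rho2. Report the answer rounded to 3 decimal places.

Fisher z-transforms: z1 = atanh(-0.46) = -0.497311, z2 = atanh(0.57) = 0.647523; difference d = -1.144834
Var(d) = 1/12 + 1/14 = 0.0833333 + 0.0714286 = 0.1547619
z = d/√Var(d) = -1.144834 / √0.1547619 = -1.144834 / 0.393398 = -2.910

-2.910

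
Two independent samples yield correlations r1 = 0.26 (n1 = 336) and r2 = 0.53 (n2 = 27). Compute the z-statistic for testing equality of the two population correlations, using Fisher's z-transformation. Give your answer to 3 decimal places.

-1.533

Fisher z-transforms: z1 = atanh(0.26) = 0.266108, z2 = atanh(0.53) = 0.590145; difference d = -0.324037
Var(d) = 1/333 + 1/24 = 0.0030030 + 0.0416667 = 0.0446697
z = d/√Var(d) = -0.324037 / √0.0446697 = -0.324037 / 0.211352 = -1.533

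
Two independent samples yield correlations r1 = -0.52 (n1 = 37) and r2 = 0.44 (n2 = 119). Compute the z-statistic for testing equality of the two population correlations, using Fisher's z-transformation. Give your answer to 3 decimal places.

Fisher z-transforms: z1 = atanh(-0.52) = -0.576340, z2 = atanh(0.44) = 0.472231; difference d = -1.048571
Var(d) = 1/34 + 1/116 = 0.0294118 + 0.0086207 = 0.0380325
z = d/√Var(d) = -1.048571 / √0.0380325 = -1.048571 / 0.195019 = -5.377

-5.377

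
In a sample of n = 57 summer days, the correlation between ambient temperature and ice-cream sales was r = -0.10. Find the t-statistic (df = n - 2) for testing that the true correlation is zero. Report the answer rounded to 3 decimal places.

t = r·√(n−2) / √(1−r²) with r = -0.10, n = 57
  = -0.10·√55 / √(1 − 0.0100)
  = -0.10·7.416198 / 0.994987
  = -0.741620 / 0.994987 = -0.745

-0.745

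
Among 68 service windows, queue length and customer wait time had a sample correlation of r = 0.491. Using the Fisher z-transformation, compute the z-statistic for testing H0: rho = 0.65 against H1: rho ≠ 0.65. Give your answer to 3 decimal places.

-1.918

Fisher z: atanh(0.491) = 0.537377, atanh(0.65) = 0.775299
z = (z_r − z_0)·√(n−3) = (0.537377 − 0.775299)·√65 = -0.237922 · 8.062258 = -1.918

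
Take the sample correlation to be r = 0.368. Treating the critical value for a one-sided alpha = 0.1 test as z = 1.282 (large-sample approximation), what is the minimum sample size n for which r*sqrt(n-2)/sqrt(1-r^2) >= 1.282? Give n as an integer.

Need r·√(n−2)/√(1−r²) ≥ 1.282
√(n−2) ≥ 1.282·√(1−0.135424) / 0.368 = 1.282·0.929826 / 0.368 = 3.2392
n−2 ≥ 10.4924  ⇒  n ≥ 12.4924
Smallest integer n = 13

13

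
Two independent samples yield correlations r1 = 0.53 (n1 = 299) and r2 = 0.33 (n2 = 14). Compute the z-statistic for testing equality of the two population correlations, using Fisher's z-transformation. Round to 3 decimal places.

Fisher z-transforms: z1 = atanh(0.53) = 0.590145, z2 = atanh(0.33) = 0.342828; difference d = 0.247317
Var(d) = 1/296 + 1/11 = 0.0033784 + 0.0909091 = 0.0942875
z = d/√Var(d) = 0.247317 / √0.0942875 = 0.247317 / 0.307063 = 0.805

0.805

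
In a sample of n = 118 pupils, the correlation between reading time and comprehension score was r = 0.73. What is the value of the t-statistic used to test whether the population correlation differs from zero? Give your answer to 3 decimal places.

t = r·√(n−2) / √(1−r²) with r = 0.73, n = 118
  = 0.73·√116 / √(1 − 0.5329)
  = 0.73·10.770330 / 0.683447
  = 7.862341 / 0.683447 = 11.504

11.504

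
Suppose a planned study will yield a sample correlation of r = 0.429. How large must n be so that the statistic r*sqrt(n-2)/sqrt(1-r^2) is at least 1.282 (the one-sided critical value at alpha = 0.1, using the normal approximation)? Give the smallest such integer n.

r√(n−2)/√(1−r²) ≥ 1.282  ⇔  n−2 ≥ (1.282)²·(1−r²)/r²
(1−r²)/r² = (1−0.184041)/0.184041 = 4.4336
n ≥ 2 + 1.643524·4.4336 = 2 + 7.2867 = 9.2867
⌈9.2867⌉ = 10

10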